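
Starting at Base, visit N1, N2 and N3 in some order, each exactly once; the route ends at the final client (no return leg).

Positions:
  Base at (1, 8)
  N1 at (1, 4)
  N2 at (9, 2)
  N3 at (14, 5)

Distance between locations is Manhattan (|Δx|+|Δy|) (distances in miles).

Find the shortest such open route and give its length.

There are 3! = 6 possible orderings.
Base → N1 → N2 → N3: 4+10+8 = 22
Base → N1 → N3 → N2: 4+14+8 = 26
Base → N2 → N1 → N3: 14+10+14 = 38
Base → N2 → N3 → N1: 14+8+14 = 36
Base → N3 → N1 → N2: 16+14+10 = 40
Base → N3 → N2 → N1: 16+8+10 = 34
The minimum is 22.
One shortest path: Base → N1 → N2 → N3.

Minimum one-way distance = 22 miles.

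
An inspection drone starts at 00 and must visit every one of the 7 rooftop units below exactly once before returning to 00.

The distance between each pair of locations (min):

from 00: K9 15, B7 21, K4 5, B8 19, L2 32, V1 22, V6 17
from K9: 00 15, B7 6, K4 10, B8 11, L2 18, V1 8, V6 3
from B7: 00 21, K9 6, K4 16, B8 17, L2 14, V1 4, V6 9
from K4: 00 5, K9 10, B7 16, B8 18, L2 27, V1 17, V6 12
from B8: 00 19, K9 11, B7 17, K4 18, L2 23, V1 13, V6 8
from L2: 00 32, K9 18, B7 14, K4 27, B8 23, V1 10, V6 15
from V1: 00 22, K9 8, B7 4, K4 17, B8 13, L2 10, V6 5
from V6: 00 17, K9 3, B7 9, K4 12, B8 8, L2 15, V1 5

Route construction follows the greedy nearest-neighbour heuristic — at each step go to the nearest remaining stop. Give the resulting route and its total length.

Total distance 83 min via the nearest-neighbour route 00 → K4 → K9 → V6 → V1 → B7 → L2 → B8 → 00.

At 00 the remaining stops are K4 5, K9 15, V6 17, B8 19, B7 21, V1 22, L2 32; go to K4.
At K4 the remaining stops are K9 10, V6 12, B7 16, V1 17, B8 18, L2 27; go to K9.
At K9 the remaining stops are V6 3, B7 6, V1 8, B8 11, L2 18; go to V6.
At V6 the remaining stops are V1 5, B8 8, B7 9, L2 15; go to V1.
At V1 the remaining stops are B7 4, L2 10, B8 13; go to B7.
At B7 the remaining stops are L2 14, B8 17; go to L2.
At L2 the remaining stops are B8 23; go to B8.
Return B8→00: 19.
Total = 5 + 10 + 3 + 5 + 4 + 14 + 23 + 19 = 83.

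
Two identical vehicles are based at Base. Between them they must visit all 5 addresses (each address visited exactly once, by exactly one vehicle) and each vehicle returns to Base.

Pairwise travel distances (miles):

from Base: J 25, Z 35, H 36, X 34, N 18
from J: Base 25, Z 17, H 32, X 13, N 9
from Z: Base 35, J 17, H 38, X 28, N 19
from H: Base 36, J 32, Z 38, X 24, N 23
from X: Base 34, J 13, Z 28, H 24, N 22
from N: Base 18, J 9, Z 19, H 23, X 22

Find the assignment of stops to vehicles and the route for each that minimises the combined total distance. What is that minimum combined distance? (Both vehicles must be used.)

Minimum combined distance: 161 miles.

There are 2^4 − 1 = 15 ways to divide the 5 stops into two non-empty groups. For each, the best each vehicle can do is its own shortest tour through its group:
  {J} + {Z, H, X, N}: 50 + 125 = 175
  {Z} + {J, H, X, N}: 70 + 100 = 170
  {J, Z} + {H, X, N}: 77 + 99 = 176
  {H} + {J, Z, X, N}: 72 + 101 = 173
  {J, H} + {Z, X, N}: 93 + 99 = 192
  {Z, H} + {J, X, N}: 109 + 74 = 183
  … (15 splits in total)
  {J, Z, H, X} + {N}: 125 + 36 = 161  ← best
Best: vehicle 1 Base → Z → J → X → H → Base = 125; vehicle 2 Base → N → Base = 36; combined 161.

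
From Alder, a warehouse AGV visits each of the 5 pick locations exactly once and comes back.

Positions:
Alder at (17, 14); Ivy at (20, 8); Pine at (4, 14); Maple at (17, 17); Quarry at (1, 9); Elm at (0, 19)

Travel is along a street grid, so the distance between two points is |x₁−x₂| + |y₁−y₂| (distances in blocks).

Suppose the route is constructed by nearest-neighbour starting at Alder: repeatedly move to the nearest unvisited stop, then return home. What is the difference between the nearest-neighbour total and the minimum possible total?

6 blocks longer than the optimal tour.

From Alder: Maple=3, Ivy=9, Pine=13, Quarry=21, Elm=22 → choose Maple (3).
From Maple: Ivy=12, Pine=16, Elm=19, Quarry=24 → choose Ivy (12).
From Ivy: Quarry=20, Pine=22, Elm=31 → choose Quarry (20).
From Quarry: Pine=8, Elm=11 → choose Pine (8).
From Pine: Elm=9 → choose Elm (9).
NN route Alder → Maple → Ivy → Quarry → Pine → Elm → Alder costs 74.
Optimal: Alder → Ivy → Quarry → Pine → Elm → Maple → Alder costs 68 (by enumerating all 60 distinct tours).
Excess = 74 − 68 = 6.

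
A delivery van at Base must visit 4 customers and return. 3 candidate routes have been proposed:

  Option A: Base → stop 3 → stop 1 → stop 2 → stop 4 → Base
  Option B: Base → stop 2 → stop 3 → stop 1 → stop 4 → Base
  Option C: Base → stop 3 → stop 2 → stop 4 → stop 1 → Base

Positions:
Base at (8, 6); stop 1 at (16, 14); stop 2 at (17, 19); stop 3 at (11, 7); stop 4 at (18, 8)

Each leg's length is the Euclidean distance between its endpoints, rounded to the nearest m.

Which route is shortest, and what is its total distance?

Option A: 3 + 9 + 5 + 11 + 10 = 38
Option B: 16 + 13 + 9 + 6 + 10 = 54
Option C: 3 + 13 + 11 + 6 + 11 = 44

Shortest is Option A, total 38 m.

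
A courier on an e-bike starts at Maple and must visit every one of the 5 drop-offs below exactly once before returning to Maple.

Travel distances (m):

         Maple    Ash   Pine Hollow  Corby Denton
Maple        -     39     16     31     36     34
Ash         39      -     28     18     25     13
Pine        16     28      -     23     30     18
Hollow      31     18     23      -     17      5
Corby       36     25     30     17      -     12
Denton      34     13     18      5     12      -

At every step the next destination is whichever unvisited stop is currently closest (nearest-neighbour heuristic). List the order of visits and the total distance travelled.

Total distance 120 m via the nearest-neighbour route Maple → Pine → Denton → Hollow → Corby → Ash → Maple.

At Maple the remaining stops are Pine 16, Hollow 31, Denton 34, Corby 36, Ash 39; go to Pine.
At Pine the remaining stops are Denton 18, Hollow 23, Ash 28, Corby 30; go to Denton.
At Denton the remaining stops are Hollow 5, Corby 12, Ash 13; go to Hollow.
At Hollow the remaining stops are Corby 17, Ash 18; go to Corby.
At Corby the remaining stops are Ash 25; go to Ash.
Return Ash→Maple: 39.
Total = 16 + 18 + 5 + 17 + 25 + 39 = 120.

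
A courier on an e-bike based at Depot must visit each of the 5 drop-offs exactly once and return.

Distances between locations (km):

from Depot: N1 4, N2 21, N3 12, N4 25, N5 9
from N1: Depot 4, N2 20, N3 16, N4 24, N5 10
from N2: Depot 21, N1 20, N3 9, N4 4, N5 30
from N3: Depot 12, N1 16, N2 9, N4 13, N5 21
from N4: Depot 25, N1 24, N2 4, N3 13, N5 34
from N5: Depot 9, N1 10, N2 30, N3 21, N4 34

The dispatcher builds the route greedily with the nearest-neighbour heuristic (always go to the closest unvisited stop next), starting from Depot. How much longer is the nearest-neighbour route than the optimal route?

From Depot: N1=4, N5=9, N3=12, N2=21, N4=25 → choose N1 (4).
From N1: N5=10, N3=16, N2=20, N4=24 → choose N5 (10).
From N5: N3=21, N2=30, N4=34 → choose N3 (21).
From N3: N2=9, N4=13 → choose N2 (9).
From N2: N4=4 → choose N4 (4).
NN route Depot → N1 → N5 → N3 → N2 → N4 → Depot costs 73.
Optimal: Depot → N3 → N2 → N4 → N1 → N5 → Depot costs 68 (by enumerating all 60 distinct tours).
Excess = 73 − 68 = 5.

5 km longer than the optimal tour.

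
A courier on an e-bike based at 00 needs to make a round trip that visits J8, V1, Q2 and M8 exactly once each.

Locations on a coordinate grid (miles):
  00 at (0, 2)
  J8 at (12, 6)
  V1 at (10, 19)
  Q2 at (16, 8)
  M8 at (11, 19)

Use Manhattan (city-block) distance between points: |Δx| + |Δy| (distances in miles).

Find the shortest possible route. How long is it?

Shortest round trip = 66 miles.

00 - J8 - V1 - Q2 - M8 - 00: 16+15+17+16+28 = 92
00 - J8 - V1 - M8 - Q2 - 00: 16+15+1+16+22 = 70
00 - J8 - Q2 - V1 - M8 - 00: 16+6+17+1+28 = 68
00 - J8 - Q2 - M8 - V1 - 00: 16+6+16+1+27 = 66
00 - J8 - M8 - V1 - Q2 - 00: 16+14+1+17+22 = 70
00 - J8 - M8 - Q2 - V1 - 00: 16+14+16+17+27 = 90
00 - V1 - J8 - Q2 - M8 - 00: 27+15+6+16+28 = 92
00 - V1 - J8 - M8 - Q2 - 00: 27+15+14+16+22 = 94
00 - V1 - Q2 - J8 - M8 - 00: 27+17+6+14+28 = 92
00 - V1 - M8 - J8 - Q2 - 00: 27+1+14+6+22 = 70
00 - Q2 - J8 - V1 - M8 - 00: 22+6+15+1+28 = 72
00 - Q2 - V1 - J8 - M8 - 00: 22+17+15+14+28 = 96
The minimum is 66.
One optimal route: 00 → J8 → Q2 → M8 → V1 → 00 (or its reverse).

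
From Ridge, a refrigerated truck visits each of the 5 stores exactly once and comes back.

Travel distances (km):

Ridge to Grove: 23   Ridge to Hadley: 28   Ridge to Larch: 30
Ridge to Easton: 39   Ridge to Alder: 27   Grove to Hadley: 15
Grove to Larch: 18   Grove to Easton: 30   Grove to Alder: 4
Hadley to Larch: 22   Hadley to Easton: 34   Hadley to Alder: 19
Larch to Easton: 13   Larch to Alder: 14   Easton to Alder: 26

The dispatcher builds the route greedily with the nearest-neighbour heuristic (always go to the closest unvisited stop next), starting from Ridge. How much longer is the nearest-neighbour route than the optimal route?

From Ridge: Grove=23, Alder=27, Hadley=28, Larch=30, Easton=39 → choose Grove (23).
From Grove: Alder=4, Hadley=15, Larch=18, Easton=30 → choose Alder (4).
From Alder: Larch=14, Hadley=19, Easton=26 → choose Larch (14).
From Larch: Easton=13, Hadley=22 → choose Easton (13).
From Easton: Hadley=34 → choose Hadley (34).
NN route Ridge → Grove → Alder → Larch → Easton → Hadley → Ridge costs 116.
Optimal: Ridge → Hadley → Grove → Alder → Larch → Easton → Ridge costs 113 (by enumerating all 60 distinct tours).
Excess = 116 − 113 = 3.

The nearest-neighbour route is 3 km longer than optimal.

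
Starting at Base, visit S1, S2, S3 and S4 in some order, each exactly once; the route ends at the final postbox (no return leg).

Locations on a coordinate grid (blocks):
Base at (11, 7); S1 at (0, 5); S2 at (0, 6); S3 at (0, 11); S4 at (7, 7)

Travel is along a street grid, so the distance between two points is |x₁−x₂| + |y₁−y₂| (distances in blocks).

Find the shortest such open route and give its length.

Shortest open route: 19 blocks.

There are 4! = 24 possible orderings.
Base→S1→S2→S3→S4: 13+1+5+11 = 30
Base→S1→S2→S4→S3: 13+1+8+11 = 33
Base→S1→S3→S2→S4: 13+6+5+8 = 32
Base→S1→S3→S4→S2: 13+6+11+8 = 38
Base→S1→S4→S2→S3: 13+9+8+5 = 35
Base→S1→S4→S3→S2: 13+9+11+5 = 38
Base→S2→S1→S3→S4: 12+1+6+11 = 30
Base→S2→S1→S4→S3: 12+1+9+11 = 33
Base→S2→S3→S1→S4: 12+5+6+9 = 32
Base→S2→S3→S4→S1: 12+5+11+9 = 37
Base→S2→S4→S1→S3: 12+8+9+6 = 35
Base→S2→S4→S3→S1: 12+8+11+6 = 37
Base→S3→S1→S2→S4: 15+6+1+8 = 30
Base→S3→S1→S4→S2: 15+6+9+8 = 38
… (10 more)
Base→S4→S1→S2→S3: 4+9+1+5 = 19  ← best
The minimum is 19.
One shortest path: Base → S4 → S1 → S2 → S3.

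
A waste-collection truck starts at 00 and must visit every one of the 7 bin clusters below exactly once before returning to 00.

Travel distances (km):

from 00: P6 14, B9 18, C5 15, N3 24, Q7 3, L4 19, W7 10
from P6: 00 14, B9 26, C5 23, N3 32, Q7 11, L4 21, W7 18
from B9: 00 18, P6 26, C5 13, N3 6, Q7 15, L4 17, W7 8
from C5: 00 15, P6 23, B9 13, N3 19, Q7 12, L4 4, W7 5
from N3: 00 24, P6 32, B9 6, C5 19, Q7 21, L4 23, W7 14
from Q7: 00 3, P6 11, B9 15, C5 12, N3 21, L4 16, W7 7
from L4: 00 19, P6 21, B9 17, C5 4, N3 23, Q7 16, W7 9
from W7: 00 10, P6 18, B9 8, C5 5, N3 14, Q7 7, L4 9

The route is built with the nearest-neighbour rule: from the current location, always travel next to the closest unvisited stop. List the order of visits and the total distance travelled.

Nearest-neighbour total = 88 km; route 00 → Q7 → W7 → C5 → L4 → B9 → N3 → P6 → 00.

00 → [Q7:3 / W7:10 / P6:14 / C5:15 / B9:18 / L4:19 / N3:24] → Q7 (3)
Q7 → [W7:7 / P6:11 / C5:12 / B9:15 / L4:16 / N3:21] → W7 (7)
W7 → [C5:5 / B9:8 / L4:9 / N3:14 / P6:18] → C5 (5)
C5 → [L4:4 / B9:13 / N3:19 / P6:23] → L4 (4)
L4 → [B9:17 / P6:21 / N3:23] → B9 (17)
B9 → [N3:6 / P6:26] → N3 (6)
N3 → [P6:32] → P6 (32)
Return P6→00: 14.
Total = 3 + 7 + 5 + 4 + 17 + 6 + 32 + 14 = 88.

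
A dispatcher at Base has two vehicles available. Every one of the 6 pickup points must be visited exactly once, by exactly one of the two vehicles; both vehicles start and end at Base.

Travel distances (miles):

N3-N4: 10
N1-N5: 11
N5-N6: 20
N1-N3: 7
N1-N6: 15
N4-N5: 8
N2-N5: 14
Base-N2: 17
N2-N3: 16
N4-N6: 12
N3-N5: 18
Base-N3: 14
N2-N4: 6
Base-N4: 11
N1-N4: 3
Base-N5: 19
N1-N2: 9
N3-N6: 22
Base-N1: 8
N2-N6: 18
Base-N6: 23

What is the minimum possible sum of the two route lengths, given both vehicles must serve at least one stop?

102 miles — the smallest possible combined total.

There are 2^5 − 1 = 31 ways to divide the 6 stops into two non-empty groups. For each, the best each vehicle can do is its own shortest tour through its group:
  {N1} + {N2, N3, N4, N5, N6}: 16 + 87 = 103
  {N2} + {N1, N3, N4, N5, N6}: 34 + 75 = 109
  {N1, N2} + {N3, N4, N5, N6}: 34 + 75 = 109
  {N3} + {N1, N2, N4, N5, N6}: 28 + 74 = 102
  {N1, N3} + {N2, N4, N5, N6}: 29 + 74 = 103
  {N2, N3} + {N1, N4, N5, N6}: 47 + 62 = 109
  … (31 splits in total)
Best: vehicle 1 Base → N3 → Base = 28; vehicle 2 Base → N1 → N2 → N4 → N5 → N6 → Base = 74; combined 102.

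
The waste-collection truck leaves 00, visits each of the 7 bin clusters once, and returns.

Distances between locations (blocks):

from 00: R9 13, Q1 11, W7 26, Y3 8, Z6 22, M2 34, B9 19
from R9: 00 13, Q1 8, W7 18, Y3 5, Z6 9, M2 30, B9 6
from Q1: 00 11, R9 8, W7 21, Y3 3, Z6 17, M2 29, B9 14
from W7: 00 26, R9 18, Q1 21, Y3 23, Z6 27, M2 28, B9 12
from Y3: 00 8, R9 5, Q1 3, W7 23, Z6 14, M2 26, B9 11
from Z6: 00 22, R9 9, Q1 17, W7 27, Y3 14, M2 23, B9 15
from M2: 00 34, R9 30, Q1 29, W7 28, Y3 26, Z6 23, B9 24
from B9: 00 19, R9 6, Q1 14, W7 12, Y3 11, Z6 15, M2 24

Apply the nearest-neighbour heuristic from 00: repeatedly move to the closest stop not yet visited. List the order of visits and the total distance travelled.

At 00 the remaining stops are Y3 8, Q1 11, R9 13, B9 19, Z6 22, W7 26, M2 34; go to Y3.
At Y3 the remaining stops are Q1 3, R9 5, B9 11, Z6 14, W7 23, M2 26; go to Q1.
At Q1 the remaining stops are R9 8, B9 14, Z6 17, W7 21, M2 29; go to R9.
At R9 the remaining stops are B9 6, Z6 9, W7 18, M2 30; go to B9.
At B9 the remaining stops are W7 12, Z6 15, M2 24; go to W7.
At W7 the remaining stops are Z6 27, M2 28; go to Z6.
At Z6 the remaining stops are M2 23; go to M2.
Return M2→00: 34.
Total = 8 + 3 + 8 + 6 + 12 + 27 + 23 + 34 = 121.

121 blocks along 00 → Y3 → Q1 → R9 → B9 → W7 → Z6 → M2 → 00.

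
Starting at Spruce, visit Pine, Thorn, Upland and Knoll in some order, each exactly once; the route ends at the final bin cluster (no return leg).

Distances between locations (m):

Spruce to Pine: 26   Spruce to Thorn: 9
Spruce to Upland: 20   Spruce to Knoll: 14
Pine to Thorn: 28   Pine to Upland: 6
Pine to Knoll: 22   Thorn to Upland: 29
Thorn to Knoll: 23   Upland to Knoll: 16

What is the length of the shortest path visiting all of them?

There are 4! = 24 possible orderings.
Spruce→Pine→Thorn→Upland→Knoll: 26+28+29+16 = 99
Spruce→Pine→Thorn→Knoll→Upland: 26+28+23+16 = 93
Spruce→Pine→Upland→Thorn→Knoll: 26+6+29+23 = 84
Spruce→Pine→Upland→Knoll→Thorn: 26+6+16+23 = 71
Spruce→Pine→Knoll→Thorn→Upland: 26+22+23+29 = 100
Spruce→Pine→Knoll→Upland→Thorn: 26+22+16+29 = 93
Spruce→Thorn→Pine→Upland→Knoll: 9+28+6+16 = 59
Spruce→Thorn→Pine→Knoll→Upland: 9+28+22+16 = 75
Spruce→Thorn→Upland→Pine→Knoll: 9+29+6+22 = 66
Spruce→Thorn→Upland→Knoll→Pine: 9+29+16+22 = 76
Spruce→Thorn→Knoll→Pine→Upland: 9+23+22+6 = 60
Spruce→Thorn→Knoll→Upland→Pine: 9+23+16+6 = 54
Spruce→Upland→Pine→Thorn→Knoll: 20+6+28+23 = 77
Spruce→Upland→Pine→Knoll→Thorn: 20+6+22+23 = 71
… (10 more)
The minimum is 54.
One shortest path: Spruce → Thorn → Knoll → Upland → Pine.

54 m — the minimum one-way total.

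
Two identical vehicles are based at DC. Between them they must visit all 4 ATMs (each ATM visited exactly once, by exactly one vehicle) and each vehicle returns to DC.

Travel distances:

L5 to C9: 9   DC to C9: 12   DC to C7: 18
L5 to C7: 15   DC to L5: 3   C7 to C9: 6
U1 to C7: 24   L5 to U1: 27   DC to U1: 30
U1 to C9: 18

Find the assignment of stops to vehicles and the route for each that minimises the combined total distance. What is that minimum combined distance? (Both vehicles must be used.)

Try each way of splitting the stops between the two vehicles (each non-empty) and, for each split, find the best tour for each vehicle:
  {L5} + {U1, C7, C9}: 6 + 72 = 78
  {U1} + {L5, C7, C9}: 60 + 36 = 96
  {L5, U1} + {C7, C9}: 60 + 36 = 96
  {C7} + {L5, U1, C9}: 36 + 60 = 96
  {L5, C7} + {U1, C9}: 36 + 60 = 96
  {U1, C7} + {L5, C9}: 72 + 24 = 96
  … (7 splits in total)
Best: vehicle 1 DC → L5 → DC = 6; vehicle 2 DC → U1 → C7 → C9 → DC = 72; combined 78.

Minimum combined distance: 78.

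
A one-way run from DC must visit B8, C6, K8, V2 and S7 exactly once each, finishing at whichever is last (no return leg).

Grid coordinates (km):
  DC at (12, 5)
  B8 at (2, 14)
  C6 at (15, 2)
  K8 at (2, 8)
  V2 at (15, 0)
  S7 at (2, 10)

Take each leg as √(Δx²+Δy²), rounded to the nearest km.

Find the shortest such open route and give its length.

There are 5! = 120 possible orderings.
DC → B8 → C6 → K8 → V2 → S7: 13+18+14+15+16 = 76
DC → B8 → C6 → K8 → S7 → V2: 13+18+14+2+16 = 63
DC → B8 → C6 → V2 → K8 → S7: 13+18+2+15+2 = 50
DC → B8 → C6 → V2 → S7 → K8: 13+18+2+16+2 = 51
DC → B8 → C6 → S7 → K8 → V2: 13+18+15+2+15 = 63
DC → B8 → C6 → S7 → V2 → K8: 13+18+15+16+15 = 77
DC → B8 → K8 → C6 → V2 → S7: 13+6+14+2+16 = 51
DC → B8 → K8 → C6 → S7 → V2: 13+6+14+15+16 = 64
DC → B8 → K8 → V2 → C6 → S7: 13+6+15+2+15 = 51
DC → B8 → K8 → V2 → S7 → C6: 13+6+15+16+15 = 65
DC → B8 → K8 → S7 → C6 → V2: 13+6+2+15+2 = 38
DC → B8 → K8 → S7 → V2 → C6: 13+6+2+16+2 = 39
DC → B8 → V2 → C6 → K8 → S7: 13+19+2+14+2 = 50
DC → B8 → V2 → C6 → S7 → K8: 13+19+2+15+2 = 51
… (106 more)
DC → C6 → V2 → K8 → S7 → B8: 4+2+15+2+4 = 27  ← best
The minimum is 27.
One shortest path: DC → C6 → V2 → K8 → S7 → B8.

Minimum one-way distance = 27 km.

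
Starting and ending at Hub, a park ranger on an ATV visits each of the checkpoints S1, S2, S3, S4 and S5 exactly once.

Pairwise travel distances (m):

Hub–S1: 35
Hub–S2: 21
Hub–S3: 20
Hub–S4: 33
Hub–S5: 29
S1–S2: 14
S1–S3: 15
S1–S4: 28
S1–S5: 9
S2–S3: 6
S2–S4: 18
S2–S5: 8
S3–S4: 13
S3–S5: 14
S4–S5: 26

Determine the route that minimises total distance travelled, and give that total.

99 m — the shortest possible round trip.

Hub - S1 - S2 - S3 - S4 - S5 - Hub: 35+14+6+13+26+29 = 123
Hub - S1 - S2 - S3 - S5 - S4 - Hub: 35+14+6+14+26+33 = 128
Hub - S1 - S2 - S4 - S3 - S5 - Hub: 35+14+18+13+14+29 = 123
Hub - S1 - S2 - S4 - S5 - S3 - Hub: 35+14+18+26+14+20 = 127
Hub - S1 - S2 - S5 - S3 - S4 - Hub: 35+14+8+14+13+33 = 117
Hub - S1 - S2 - S5 - S4 - S3 - Hub: 35+14+8+26+13+20 = 116
Hub - S1 - S3 - S2 - S4 - S5 - Hub: 35+15+6+18+26+29 = 129
Hub - S1 - S3 - S2 - S5 - S4 - Hub: 35+15+6+8+26+33 = 123
Hub - S1 - S3 - S4 - S2 - S5 - Hub: 35+15+13+18+8+29 = 118
Hub - S1 - S3 - S4 - S5 - S2 - Hub: 35+15+13+26+8+21 = 118
Hub - S1 - S3 - S5 - S2 - S4 - Hub: 35+15+14+8+18+33 = 123
Hub - S1 - S3 - S5 - S4 - S2 - Hub: 35+15+14+26+18+21 = 129
Hub - S1 - S4 - S2 - S3 - S5 - Hub: 35+28+18+6+14+29 = 130
Hub - S1 - S4 - S2 - S5 - S3 - Hub: 35+28+18+8+14+20 = 123
… (46 more)
Hub - S2 - S5 - S1 - S3 - S4 - Hub: 21+8+9+15+13+33 = 99  ← best
The minimum is 99.
One optimal route: Hub → S2 → S5 → S1 → S3 → S4 → Hub (or its reverse).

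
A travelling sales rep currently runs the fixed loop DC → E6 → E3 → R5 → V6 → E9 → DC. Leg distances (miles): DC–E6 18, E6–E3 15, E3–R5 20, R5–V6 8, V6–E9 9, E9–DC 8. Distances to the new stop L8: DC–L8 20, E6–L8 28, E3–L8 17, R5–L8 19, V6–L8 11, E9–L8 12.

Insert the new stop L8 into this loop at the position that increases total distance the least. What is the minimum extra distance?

Minimum extra distance: 14 miles, inserting L8 between V6 and E9.

Insertion cost between consecutive stops i–j is d(i,L8) + d(L8,j) − d(i,j):
  between DC and E6: 20 + 28 − 18 = 30
  between E6 and E3: 28 + 17 − 15 = 30
  between E3 and R5: 17 + 19 − 20 = 16
  between R5 and V6: 19 + 11 − 8 = 22
  between V6 and E9: 11 + 12 − 9 = 14
  between E9 and DC: 12 + 20 − 8 = 24
Cheapest insertion is between V6 and E9, adding 14.
New total = 78 + 14 = 92.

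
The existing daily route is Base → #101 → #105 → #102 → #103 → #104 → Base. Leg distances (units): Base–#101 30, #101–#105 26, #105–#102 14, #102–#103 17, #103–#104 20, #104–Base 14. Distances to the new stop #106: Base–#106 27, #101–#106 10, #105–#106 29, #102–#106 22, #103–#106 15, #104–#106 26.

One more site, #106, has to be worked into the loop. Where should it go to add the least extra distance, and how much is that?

Insertion cost between consecutive stops i–j is d(i,#106) + d(#106,j) − d(i,j):
  between Base and #101: 27 + 10 − 30 = 7
  between #101 and #105: 10 + 29 − 26 = 13
  between #105 and #102: 29 + 22 − 14 = 37
  between #102 and #103: 22 + 15 − 17 = 20
  between #103 and #104: 15 + 26 − 20 = 21
  between #104 and Base: 26 + 27 − 14 = 39
Cheapest insertion is between Base and #101, adding 7.
New total = 121 + 7 = 128.

+7 — insert #106 between Base and #101.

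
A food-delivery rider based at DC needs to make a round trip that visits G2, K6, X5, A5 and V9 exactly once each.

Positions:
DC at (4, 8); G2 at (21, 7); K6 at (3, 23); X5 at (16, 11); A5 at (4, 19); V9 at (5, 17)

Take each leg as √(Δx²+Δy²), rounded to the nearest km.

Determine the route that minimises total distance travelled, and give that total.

56 km — the shortest possible round trip.

DC-G2-K6-X5-A5-V9-DC: 17+24+18+14+2+9 = 84
DC-G2-K6-X5-V9-A5-DC: 17+24+18+13+2+11 = 85
DC-G2-K6-A5-X5-V9-DC: 17+24+4+14+13+9 = 81
DC-G2-K6-A5-V9-X5-DC: 17+24+4+2+13+12 = 72
DC-G2-K6-V9-X5-A5-DC: 17+24+6+13+14+11 = 85
DC-G2-K6-V9-A5-X5-DC: 17+24+6+2+14+12 = 75
DC-G2-X5-K6-A5-V9-DC: 17+6+18+4+2+9 = 56
DC-G2-X5-K6-V9-A5-DC: 17+6+18+6+2+11 = 60
DC-G2-X5-A5-K6-V9-DC: 17+6+14+4+6+9 = 56
DC-G2-X5-A5-V9-K6-DC: 17+6+14+2+6+15 = 60
DC-G2-X5-V9-K6-A5-DC: 17+6+13+6+4+11 = 57
DC-G2-X5-V9-A5-K6-DC: 17+6+13+2+4+15 = 57
DC-G2-A5-K6-X5-V9-DC: 17+21+4+18+13+9 = 82
DC-G2-A5-K6-V9-X5-DC: 17+21+4+6+13+12 = 73
… (46 more)
The minimum is 56.
One optimal route: DC → G2 → X5 → K6 → A5 → V9 → DC (or its reverse).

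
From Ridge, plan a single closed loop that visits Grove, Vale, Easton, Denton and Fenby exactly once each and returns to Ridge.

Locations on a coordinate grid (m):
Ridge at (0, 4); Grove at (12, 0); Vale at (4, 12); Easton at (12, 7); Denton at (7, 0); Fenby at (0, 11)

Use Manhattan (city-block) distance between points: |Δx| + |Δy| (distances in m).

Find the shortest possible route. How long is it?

Ridge-Grove-Vale-Easton-Denton-Fenby-Ridge: 16+20+13+12+18+7 = 86
Ridge-Grove-Vale-Easton-Fenby-Denton-Ridge: 16+20+13+16+18+11 = 94
Ridge-Grove-Vale-Denton-Easton-Fenby-Ridge: 16+20+15+12+16+7 = 86
Ridge-Grove-Vale-Denton-Fenby-Easton-Ridge: 16+20+15+18+16+15 = 100
Ridge-Grove-Vale-Fenby-Easton-Denton-Ridge: 16+20+5+16+12+11 = 80
Ridge-Grove-Vale-Fenby-Denton-Easton-Ridge: 16+20+5+18+12+15 = 86
Ridge-Grove-Easton-Vale-Denton-Fenby-Ridge: 16+7+13+15+18+7 = 76
Ridge-Grove-Easton-Vale-Fenby-Denton-Ridge: 16+7+13+5+18+11 = 70
Ridge-Grove-Easton-Denton-Vale-Fenby-Ridge: 16+7+12+15+5+7 = 62
Ridge-Grove-Easton-Denton-Fenby-Vale-Ridge: 16+7+12+18+5+12 = 70
Ridge-Grove-Easton-Fenby-Vale-Denton-Ridge: 16+7+16+5+15+11 = 70
Ridge-Grove-Easton-Fenby-Denton-Vale-Ridge: 16+7+16+18+15+12 = 84
Ridge-Grove-Denton-Vale-Easton-Fenby-Ridge: 16+5+15+13+16+7 = 72
Ridge-Grove-Denton-Vale-Fenby-Easton-Ridge: 16+5+15+5+16+15 = 72
… (46 more)
Ridge-Denton-Grove-Easton-Vale-Fenby-Ridge: 11+5+7+13+5+7 = 48  ← best
The minimum is 48.
One optimal route: Ridge → Denton → Grove → Easton → Vale → Fenby → Ridge (or its reverse).

Shortest round trip = 48 m.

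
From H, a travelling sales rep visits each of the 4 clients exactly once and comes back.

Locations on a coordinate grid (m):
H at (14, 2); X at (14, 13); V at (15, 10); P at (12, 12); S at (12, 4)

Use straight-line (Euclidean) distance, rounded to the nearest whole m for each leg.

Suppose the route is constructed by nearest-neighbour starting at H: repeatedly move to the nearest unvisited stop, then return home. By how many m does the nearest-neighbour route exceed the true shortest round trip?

1 m longer than the optimal tour.

H: S=3, V=8, P=10, X=11 ⇒ S
S: V=7, P=8, X=9 ⇒ V
V: X=3, P=4 ⇒ X
X: P=2 ⇒ P
NN route H → S → V → X → P → H costs 25.
Optimal: H → V → X → P → S → H costs 24 (by enumerating all 12 distinct tours).
Excess = 25 − 24 = 1.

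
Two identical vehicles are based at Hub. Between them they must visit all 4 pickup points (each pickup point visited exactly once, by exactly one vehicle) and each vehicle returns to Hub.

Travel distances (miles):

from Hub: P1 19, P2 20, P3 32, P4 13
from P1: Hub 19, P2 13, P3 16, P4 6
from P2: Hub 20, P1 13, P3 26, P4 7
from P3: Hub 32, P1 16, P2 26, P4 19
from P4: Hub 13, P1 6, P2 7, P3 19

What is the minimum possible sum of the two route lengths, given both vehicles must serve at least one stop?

107 miles — the smallest possible combined total.

There are 2^3 − 1 = 7 ways to divide the 4 stops into two non-empty groups. For each, the best each vehicle can do is its own shortest tour through its group:
  {P1} + {P2, P3, P4}: 38 + 78 = 116
  {P2} + {P1, P3, P4}: 40 + 67 = 107
  {P1, P2} + {P3, P4}: 52 + 64 = 116
  {P3} + {P1, P2, P4}: 64 + 52 = 116
  {P1, P3} + {P2, P4}: 67 + 40 = 107
  {P2, P3} + {P1, P4}: 78 + 38 = 116
  … (7 splits in total)
Best: vehicle 1 Hub → P2 → Hub = 40; vehicle 2 Hub → P1 → P3 → P4 → Hub = 67; combined 107.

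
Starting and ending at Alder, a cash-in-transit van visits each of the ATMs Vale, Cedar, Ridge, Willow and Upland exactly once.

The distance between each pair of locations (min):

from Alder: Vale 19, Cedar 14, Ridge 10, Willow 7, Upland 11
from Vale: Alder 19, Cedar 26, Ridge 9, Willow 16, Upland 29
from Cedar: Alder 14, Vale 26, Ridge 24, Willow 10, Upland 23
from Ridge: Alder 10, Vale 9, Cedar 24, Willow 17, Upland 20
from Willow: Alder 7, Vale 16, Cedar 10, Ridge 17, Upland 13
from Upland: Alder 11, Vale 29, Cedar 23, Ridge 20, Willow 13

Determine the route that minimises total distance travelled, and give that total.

With 5 stops there are 5!/2 = 60 distinct round trips (a route and its reverse cost the same).
Alder→Vale→Cedar→Ridge→Willow→Upland→Alder: 19+26+24+17+13+11 = 110
Alder→Vale→Cedar→Ridge→Upland→Willow→Alder: 19+26+24+20+13+7 = 109
Alder→Vale→Cedar→Willow→Ridge→Upland→Alder: 19+26+10+17+20+11 = 103
Alder→Vale→Cedar→Willow→Upland→Ridge→Alder: 19+26+10+13+20+10 = 98
Alder→Vale→Cedar→Upland→Ridge→Willow→Alder: 19+26+23+20+17+7 = 112
Alder→Vale→Cedar→Upland→Willow→Ridge→Alder: 19+26+23+13+17+10 = 108
Alder→Vale→Ridge→Cedar→Willow→Upland→Alder: 19+9+24+10+13+11 = 86
Alder→Vale→Ridge→Cedar→Upland→Willow→Alder: 19+9+24+23+13+7 = 95
Alder→Vale→Ridge→Willow→Cedar→Upland→Alder: 19+9+17+10+23+11 = 89
Alder→Vale→Ridge→Willow→Upland→Cedar→Alder: 19+9+17+13+23+14 = 95
Alder→Vale→Ridge→Upland→Cedar→Willow→Alder: 19+9+20+23+10+7 = 88
Alder→Vale→Ridge→Upland→Willow→Cedar→Alder: 19+9+20+13+10+14 = 85
Alder→Vale→Willow→Cedar→Ridge→Upland→Alder: 19+16+10+24+20+11 = 100
Alder→Vale→Willow→Cedar→Upland→Ridge→Alder: 19+16+10+23+20+10 = 98
… (46 more)
Alder→Ridge→Vale→Cedar→Willow→Upland→Alder: 10+9+26+10+13+11 = 79  ← best
The minimum is 79.
One optimal route: Alder → Ridge → Vale → Cedar → Willow → Upland → Alder (or its reverse).

79 min — the shortest possible round trip.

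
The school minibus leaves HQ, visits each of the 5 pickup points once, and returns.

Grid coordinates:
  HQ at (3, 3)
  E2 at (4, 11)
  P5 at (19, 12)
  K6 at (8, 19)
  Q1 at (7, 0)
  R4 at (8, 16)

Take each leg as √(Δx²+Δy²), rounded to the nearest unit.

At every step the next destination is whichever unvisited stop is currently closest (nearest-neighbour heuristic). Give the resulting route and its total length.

56 along HQ → Q1 → E2 → R4 → K6 → P5 → HQ.

HQ → [Q1:5 / E2:8 / R4:14 / K6:17 / P5:18] → Q1 (5)
Q1 → [E2:11 / R4:16 / P5:17 / K6:19] → E2 (11)
E2 → [R4:6 / K6:9 / P5:15] → R4 (6)
R4 → [K6:3 / P5:12] → K6 (3)
K6 → [P5:13] → P5 (13)
Return P5→HQ: 18.
Total = 5 + 11 + 6 + 3 + 13 + 18 = 56.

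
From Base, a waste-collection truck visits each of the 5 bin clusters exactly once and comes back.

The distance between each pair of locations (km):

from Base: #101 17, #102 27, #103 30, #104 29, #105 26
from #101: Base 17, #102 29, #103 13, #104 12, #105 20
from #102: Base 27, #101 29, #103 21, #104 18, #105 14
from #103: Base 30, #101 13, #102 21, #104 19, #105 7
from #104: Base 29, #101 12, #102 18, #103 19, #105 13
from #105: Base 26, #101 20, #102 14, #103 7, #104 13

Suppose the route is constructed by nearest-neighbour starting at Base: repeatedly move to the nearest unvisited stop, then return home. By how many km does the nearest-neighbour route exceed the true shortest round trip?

Base: #101=17, #105=26, #102=27, #104=29, #103=30 ⇒ #101
#101: #104=12, #103=13, #105=20, #102=29 ⇒ #104
#104: #105=13, #102=18, #103=19 ⇒ #105
#105: #103=7, #102=14 ⇒ #103
#103: #102=21 ⇒ #102
NN route Base → #101 → #104 → #105 → #103 → #102 → Base costs 97.
Optimal: Base → #101 → #103 → #105 → #104 → #102 → Base costs 95 (by enumerating all 60 distinct tours).
Excess = 97 − 95 = 2.

Excess over optimum: 2 km.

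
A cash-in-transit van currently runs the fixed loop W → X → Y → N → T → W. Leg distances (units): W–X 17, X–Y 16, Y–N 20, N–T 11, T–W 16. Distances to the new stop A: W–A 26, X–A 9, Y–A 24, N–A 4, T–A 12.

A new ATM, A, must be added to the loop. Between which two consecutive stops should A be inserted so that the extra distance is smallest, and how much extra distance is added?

Adding 5 by placing A on the N–T leg.

Insertion cost between consecutive stops i–j is d(i,A) + d(A,j) − d(i,j):
  between W and X: 26 + 9 − 17 = 18
  between X and Y: 9 + 24 − 16 = 17
  between Y and N: 24 + 4 − 20 = 8
  between N and T: 4 + 12 − 11 = 5
  between T and W: 12 + 26 − 16 = 22
Cheapest insertion is between N and T, adding 5.
New total = 80 + 5 = 85.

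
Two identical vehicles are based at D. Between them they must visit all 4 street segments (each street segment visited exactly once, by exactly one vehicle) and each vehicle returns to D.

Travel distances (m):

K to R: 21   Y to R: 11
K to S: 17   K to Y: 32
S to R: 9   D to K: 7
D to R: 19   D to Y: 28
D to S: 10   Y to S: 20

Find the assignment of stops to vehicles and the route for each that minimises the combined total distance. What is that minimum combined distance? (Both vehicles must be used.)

Minimum combined distance: 72 m.

Check every non-empty split of the stops between the two vehicles; for each half take its own optimal tour:
  {K} + {Y, S, R}: 14 + 58 = 72
  {Y} + {K, S, R}: 56 + 47 = 103
  {K, Y} + {S, R}: 67 + 38 = 105
  {S} + {K, Y, R}: 20 + 67 = 87
  {K, S} + {Y, R}: 34 + 58 = 92
  {Y, S} + {K, R}: 58 + 47 = 105
  … (7 splits in total)
Best: vehicle 1 D → K → D = 14; vehicle 2 D → Y → R → S → D = 58; combined 72.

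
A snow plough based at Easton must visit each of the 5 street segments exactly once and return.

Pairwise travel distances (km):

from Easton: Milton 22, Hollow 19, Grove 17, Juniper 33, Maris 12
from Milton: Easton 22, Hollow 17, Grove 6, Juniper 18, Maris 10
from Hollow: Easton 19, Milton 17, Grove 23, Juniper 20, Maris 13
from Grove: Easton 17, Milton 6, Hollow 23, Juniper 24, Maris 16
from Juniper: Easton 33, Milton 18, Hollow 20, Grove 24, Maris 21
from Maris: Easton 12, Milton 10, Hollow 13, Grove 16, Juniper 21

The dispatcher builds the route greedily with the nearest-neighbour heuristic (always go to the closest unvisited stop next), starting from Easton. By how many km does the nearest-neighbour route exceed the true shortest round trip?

Excess over optimum: 18 km.

Easton: Maris=12, Grove=17, Hollow=19, Milton=22, Juniper=33 ⇒ Maris
Maris: Milton=10, Hollow=13, Grove=16, Juniper=21 ⇒ Milton
Milton: Grove=6, Hollow=17, Juniper=18 ⇒ Grove
Grove: Hollow=23, Juniper=24 ⇒ Hollow
Hollow: Juniper=20 ⇒ Juniper
NN route Easton → Maris → Milton → Grove → Hollow → Juniper → Easton costs 104.
Optimal: Easton → Grove → Milton → Juniper → Hollow → Maris → Easton costs 86 (by enumerating all 60 distinct tours).
Excess = 104 − 86 = 18.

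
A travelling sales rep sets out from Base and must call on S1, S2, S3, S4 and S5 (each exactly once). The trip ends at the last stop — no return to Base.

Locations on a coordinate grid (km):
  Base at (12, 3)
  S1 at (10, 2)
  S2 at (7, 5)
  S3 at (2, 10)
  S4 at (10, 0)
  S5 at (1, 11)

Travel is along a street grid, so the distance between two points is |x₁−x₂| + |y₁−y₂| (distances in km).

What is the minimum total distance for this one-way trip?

There are 5! = 120 possible orderings.
Base - S1 - S2 - S3 - S4 - S5: 3+6+10+18+20 = 57
Base - S1 - S2 - S3 - S5 - S4: 3+6+10+2+20 = 41
Base - S1 - S2 - S4 - S3 - S5: 3+6+8+18+2 = 37
Base - S1 - S2 - S4 - S5 - S3: 3+6+8+20+2 = 39
Base - S1 - S2 - S5 - S3 - S4: 3+6+12+2+18 = 41
Base - S1 - S2 - S5 - S4 - S3: 3+6+12+20+18 = 59
Base - S1 - S3 - S2 - S4 - S5: 3+16+10+8+20 = 57
Base - S1 - S3 - S2 - S5 - S4: 3+16+10+12+20 = 61
Base - S1 - S3 - S4 - S2 - S5: 3+16+18+8+12 = 57
Base - S1 - S3 - S4 - S5 - S2: 3+16+18+20+12 = 69
Base - S1 - S3 - S5 - S2 - S4: 3+16+2+12+8 = 41
Base - S1 - S3 - S5 - S4 - S2: 3+16+2+20+8 = 49
Base - S1 - S4 - S2 - S3 - S5: 3+2+8+10+2 = 25
Base - S1 - S4 - S2 - S5 - S3: 3+2+8+12+2 = 27
… (106 more)
The minimum is 25.
One shortest path: Base → S1 → S4 → S2 → S3 → S5.

25 km — the minimum one-way total.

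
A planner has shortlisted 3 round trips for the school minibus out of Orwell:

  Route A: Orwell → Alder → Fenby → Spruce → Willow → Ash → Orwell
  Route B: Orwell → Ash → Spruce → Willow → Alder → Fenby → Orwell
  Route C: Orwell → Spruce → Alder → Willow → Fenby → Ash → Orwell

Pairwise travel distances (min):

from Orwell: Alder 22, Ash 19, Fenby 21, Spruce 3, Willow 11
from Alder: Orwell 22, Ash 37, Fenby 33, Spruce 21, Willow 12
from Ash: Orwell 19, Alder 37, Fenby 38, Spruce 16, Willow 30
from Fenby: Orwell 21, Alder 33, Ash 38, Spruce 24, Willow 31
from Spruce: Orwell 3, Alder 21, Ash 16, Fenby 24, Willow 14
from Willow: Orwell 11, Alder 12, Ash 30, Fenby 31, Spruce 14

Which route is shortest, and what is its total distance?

Shortest is Route B, total 115 min.

Route A: 22 + 33 + 24 + 14 + 30 + 19 = 142
Route B: 19 + 16 + 14 + 12 + 33 + 21 = 115
Route C: 3 + 21 + 12 + 31 + 38 + 19 = 124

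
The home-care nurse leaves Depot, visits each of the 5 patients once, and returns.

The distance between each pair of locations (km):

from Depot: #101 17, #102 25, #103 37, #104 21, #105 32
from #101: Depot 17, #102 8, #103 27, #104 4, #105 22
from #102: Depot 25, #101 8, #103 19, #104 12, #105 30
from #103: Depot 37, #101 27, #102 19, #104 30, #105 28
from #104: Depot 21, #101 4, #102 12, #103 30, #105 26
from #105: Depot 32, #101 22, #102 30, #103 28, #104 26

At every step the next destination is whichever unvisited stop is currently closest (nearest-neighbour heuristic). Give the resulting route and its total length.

From Depot: distances to unvisited — #101=17, #104=21, #102=25, #105=32, #103=37. Nearest is #101 (17).
From #101: distances to unvisited — #104=4, #102=8, #105=22, #103=27. Nearest is #104 (4).
From #104: distances to unvisited — #102=12, #105=26, #103=30. Nearest is #102 (12).
From #102: distances to unvisited — #103=19, #105=30. Nearest is #103 (19).
From #103: distances to unvisited — #105=28. Nearest is #105 (28).
Return #105→Depot: 32.
Total = 17 + 4 + 12 + 19 + 28 + 32 = 112.

112 km along Depot → #101 → #104 → #102 → #103 → #105 → Depot.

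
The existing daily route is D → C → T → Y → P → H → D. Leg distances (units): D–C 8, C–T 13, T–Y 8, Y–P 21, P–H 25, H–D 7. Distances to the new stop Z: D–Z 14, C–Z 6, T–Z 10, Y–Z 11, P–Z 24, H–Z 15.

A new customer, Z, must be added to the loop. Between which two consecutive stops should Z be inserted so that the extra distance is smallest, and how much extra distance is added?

Insertion cost between consecutive stops i–j is d(i,Z) + d(Z,j) − d(i,j):
  between D and C: 14 + 6 − 8 = 12
  between C and T: 6 + 10 − 13 = 3
  between T and Y: 10 + 11 − 8 = 13
  between Y and P: 11 + 24 − 21 = 14
  between P and H: 24 + 15 − 25 = 14
  between H and D: 15 + 14 − 7 = 22
Cheapest insertion is between C and T, adding 3.
New total = 82 + 3 = 85.

Adding 3 by placing Z on the C–T leg.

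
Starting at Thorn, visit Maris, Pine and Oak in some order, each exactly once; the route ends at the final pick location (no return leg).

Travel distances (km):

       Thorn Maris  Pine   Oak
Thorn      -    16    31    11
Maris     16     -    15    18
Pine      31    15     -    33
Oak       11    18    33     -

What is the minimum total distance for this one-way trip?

Minimum one-way distance = 44 km.

There are 3! = 6 possible orderings.
Thorn → Maris → Pine → Oak: 16+15+33 = 64
Thorn → Maris → Oak → Pine: 16+18+33 = 67
Thorn → Pine → Maris → Oak: 31+15+18 = 64
Thorn → Pine → Oak → Maris: 31+33+18 = 82
Thorn → Oak → Maris → Pine: 11+18+15 = 44
Thorn → Oak → Pine → Maris: 11+33+15 = 59
The minimum is 44.
One shortest path: Thorn → Oak → Maris → Pine.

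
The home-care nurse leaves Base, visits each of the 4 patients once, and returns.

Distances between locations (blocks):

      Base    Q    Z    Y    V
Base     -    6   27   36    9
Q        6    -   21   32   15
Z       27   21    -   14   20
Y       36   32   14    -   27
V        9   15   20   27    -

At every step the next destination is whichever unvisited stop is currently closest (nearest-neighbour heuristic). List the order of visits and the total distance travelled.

Nearest-neighbour total = 91 blocks; route Base → Q → V → Z → Y → Base.

From Base: distances to unvisited — Q=6, V=9, Z=27, Y=36. Nearest is Q (6).
From Q: distances to unvisited — V=15, Z=21, Y=32. Nearest is V (15).
From V: distances to unvisited — Z=20, Y=27. Nearest is Z (20).
From Z: distances to unvisited — Y=14. Nearest is Y (14).
Return Y→Base: 36.
Total = 6 + 15 + 20 + 14 + 36 = 91.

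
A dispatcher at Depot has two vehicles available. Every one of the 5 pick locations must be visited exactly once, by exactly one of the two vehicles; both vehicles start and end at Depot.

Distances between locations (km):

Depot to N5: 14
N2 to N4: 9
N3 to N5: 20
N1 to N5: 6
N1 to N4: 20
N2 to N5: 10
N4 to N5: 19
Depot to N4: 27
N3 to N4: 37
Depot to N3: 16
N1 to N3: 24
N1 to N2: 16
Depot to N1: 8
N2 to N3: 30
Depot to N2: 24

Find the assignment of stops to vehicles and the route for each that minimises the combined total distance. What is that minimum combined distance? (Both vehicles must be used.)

92 km — the smallest possible combined total.

Check every non-empty split of the stops between the two vehicles; for each half take its own optimal tour:
  {N1} + {N2, N3, N4, N5}: 16 + 82 = 98
  {N2} + {N1, N3, N4, N5}: 48 + 83 = 131
  {N1, N2} + {N3, N4, N5}: 48 + 82 = 130
  {N3} + {N1, N2, N4, N5}: 32 + 60 = 92
  {N1, N3} + {N2, N4, N5}: 48 + 60 = 108
  {N2, N3} + {N1, N4, N5}: 70 + 60 = 130
  … (15 splits in total)
Best: vehicle 1 Depot → N3 → Depot = 32; vehicle 2 Depot → N1 → N5 → N2 → N4 → Depot = 60; combined 92.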